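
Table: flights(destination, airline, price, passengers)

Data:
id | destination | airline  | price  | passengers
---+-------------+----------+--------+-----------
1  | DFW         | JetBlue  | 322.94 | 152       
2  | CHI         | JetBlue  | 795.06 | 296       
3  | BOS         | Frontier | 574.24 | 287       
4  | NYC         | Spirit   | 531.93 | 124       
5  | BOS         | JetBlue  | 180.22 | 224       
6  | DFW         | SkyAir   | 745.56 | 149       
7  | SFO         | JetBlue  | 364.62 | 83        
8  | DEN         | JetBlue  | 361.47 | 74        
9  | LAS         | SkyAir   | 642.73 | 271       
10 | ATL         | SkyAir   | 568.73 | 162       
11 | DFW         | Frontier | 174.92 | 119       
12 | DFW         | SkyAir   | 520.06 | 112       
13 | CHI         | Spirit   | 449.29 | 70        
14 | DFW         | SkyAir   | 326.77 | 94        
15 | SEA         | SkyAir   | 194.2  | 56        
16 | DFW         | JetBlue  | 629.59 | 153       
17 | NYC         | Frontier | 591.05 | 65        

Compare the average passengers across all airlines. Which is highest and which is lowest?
SELECT airline, AVG(passengers)
FROM flights
GROUP BY airline
ORDER BY AVG(passengers)

All groups:
  Spirit: 97.00
  SkyAir: 140.67
  Frontier: 157.00
  JetBlue: 163.67

Highest: JetBlue (163.67)
Lowest: Spirit (97.00)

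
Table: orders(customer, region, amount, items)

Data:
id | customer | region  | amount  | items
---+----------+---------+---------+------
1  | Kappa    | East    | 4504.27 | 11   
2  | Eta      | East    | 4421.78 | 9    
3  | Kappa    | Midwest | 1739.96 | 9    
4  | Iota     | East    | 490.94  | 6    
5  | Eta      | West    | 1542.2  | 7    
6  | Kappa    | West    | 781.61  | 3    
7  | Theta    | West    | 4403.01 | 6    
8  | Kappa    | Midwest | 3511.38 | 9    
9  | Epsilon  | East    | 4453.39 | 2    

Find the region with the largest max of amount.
SELECT region, MAX(amount) as val
FROM orders
GROUP BY region
ORDER BY val DESC
LIMIT 1

Result: East with max(amount) = 4504.27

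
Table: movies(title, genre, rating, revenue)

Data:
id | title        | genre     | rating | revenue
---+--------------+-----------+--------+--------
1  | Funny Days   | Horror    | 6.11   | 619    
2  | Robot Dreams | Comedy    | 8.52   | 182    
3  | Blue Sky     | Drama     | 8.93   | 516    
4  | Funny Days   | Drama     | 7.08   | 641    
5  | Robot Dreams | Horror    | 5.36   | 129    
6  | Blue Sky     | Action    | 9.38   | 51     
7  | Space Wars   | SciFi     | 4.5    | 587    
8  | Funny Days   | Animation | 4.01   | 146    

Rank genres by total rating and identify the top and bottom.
SELECT genre, SUM(rating)
FROM movies
GROUP BY genre
ORDER BY SUM(rating)

All groups:
  Animation: 4.01
  SciFi: 4.50
  Comedy: 8.52
  Action: 9.38
  Horror: 11.47
  Drama: 16.01

Highest: Drama (16.01)
Lowest: Animation (4.01)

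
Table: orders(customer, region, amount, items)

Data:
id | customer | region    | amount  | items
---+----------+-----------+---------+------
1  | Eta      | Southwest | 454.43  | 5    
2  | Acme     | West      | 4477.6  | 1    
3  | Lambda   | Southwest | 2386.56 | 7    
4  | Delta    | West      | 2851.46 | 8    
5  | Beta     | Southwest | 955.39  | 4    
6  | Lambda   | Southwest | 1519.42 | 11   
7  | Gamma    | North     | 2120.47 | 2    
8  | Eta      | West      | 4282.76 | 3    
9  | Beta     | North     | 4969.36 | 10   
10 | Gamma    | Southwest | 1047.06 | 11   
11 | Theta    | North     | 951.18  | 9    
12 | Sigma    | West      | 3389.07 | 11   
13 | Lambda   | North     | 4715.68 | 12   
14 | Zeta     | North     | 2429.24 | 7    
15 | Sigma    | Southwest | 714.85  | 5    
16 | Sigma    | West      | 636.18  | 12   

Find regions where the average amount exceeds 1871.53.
SELECT region, AVG(amount)
FROM orders
GROUP BY region
HAVING AVG(amount) > 1871.53

Result:
  North: avg=3037.19
  West: avg=3127.41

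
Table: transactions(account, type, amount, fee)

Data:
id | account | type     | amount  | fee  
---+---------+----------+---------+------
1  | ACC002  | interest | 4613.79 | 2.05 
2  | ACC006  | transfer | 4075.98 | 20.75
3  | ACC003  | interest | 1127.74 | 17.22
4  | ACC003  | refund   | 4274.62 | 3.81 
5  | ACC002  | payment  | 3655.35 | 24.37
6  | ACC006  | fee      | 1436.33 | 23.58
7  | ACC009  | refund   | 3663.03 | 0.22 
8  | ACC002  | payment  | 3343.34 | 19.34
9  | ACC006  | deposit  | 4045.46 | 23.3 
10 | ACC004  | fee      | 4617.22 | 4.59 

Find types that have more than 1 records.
SELECT type, COUNT(*) as cnt
FROM transactions
GROUP BY type
HAVING COUNT(*) > 1

Result:
  fee: 2
  interest: 2
  payment: 2
  refund: 2

Note: HAVING filters groups after aggregation, WHERE filters rows before.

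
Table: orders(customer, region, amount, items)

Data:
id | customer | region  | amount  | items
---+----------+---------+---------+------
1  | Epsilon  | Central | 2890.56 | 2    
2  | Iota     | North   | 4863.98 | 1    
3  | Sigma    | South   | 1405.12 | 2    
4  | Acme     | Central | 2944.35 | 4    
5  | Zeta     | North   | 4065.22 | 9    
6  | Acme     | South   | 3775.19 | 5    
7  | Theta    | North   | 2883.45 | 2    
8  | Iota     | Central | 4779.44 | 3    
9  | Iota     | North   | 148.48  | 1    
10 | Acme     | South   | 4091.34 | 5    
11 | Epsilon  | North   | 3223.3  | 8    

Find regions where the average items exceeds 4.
SELECT region, AVG(items)
FROM orders
GROUP BY region
HAVING AVG(items) > 4

Result:
  North: avg=4.20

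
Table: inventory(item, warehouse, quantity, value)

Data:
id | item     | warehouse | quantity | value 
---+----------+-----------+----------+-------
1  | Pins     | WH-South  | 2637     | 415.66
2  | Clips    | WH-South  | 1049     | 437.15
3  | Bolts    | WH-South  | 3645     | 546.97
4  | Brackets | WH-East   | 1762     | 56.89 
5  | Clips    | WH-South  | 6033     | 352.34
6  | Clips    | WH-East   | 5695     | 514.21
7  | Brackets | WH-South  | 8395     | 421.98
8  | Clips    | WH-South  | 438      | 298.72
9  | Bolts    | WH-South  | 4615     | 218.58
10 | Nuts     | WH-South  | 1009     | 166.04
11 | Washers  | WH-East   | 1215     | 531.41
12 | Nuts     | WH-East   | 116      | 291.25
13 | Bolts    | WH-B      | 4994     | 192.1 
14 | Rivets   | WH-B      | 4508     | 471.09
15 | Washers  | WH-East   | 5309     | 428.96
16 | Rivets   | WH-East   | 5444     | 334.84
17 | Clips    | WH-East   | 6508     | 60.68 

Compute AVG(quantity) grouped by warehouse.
SELECT warehouse, AVG(quantity) as result
FROM inventory
GROUP BY warehouse

Result:
  WH-B: 4751.00
  WH-East: 3721.29
  WH-South: 3477.63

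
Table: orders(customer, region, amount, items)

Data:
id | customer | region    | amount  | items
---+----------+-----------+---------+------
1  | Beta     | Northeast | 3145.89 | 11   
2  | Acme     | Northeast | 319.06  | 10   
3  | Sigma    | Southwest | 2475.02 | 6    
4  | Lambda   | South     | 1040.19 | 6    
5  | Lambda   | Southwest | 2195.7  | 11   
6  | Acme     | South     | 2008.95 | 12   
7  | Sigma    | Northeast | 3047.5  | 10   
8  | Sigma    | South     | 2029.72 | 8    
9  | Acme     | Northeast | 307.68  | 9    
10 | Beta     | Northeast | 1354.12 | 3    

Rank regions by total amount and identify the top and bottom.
SELECT region, SUM(amount)
FROM orders
GROUP BY region
ORDER BY SUM(amount)

All groups:
  Southwest: 4670.72
  South: 5078.86
  Northeast: 8174.25

Highest: Northeast (8174.25)
Lowest: Southwest (4670.72)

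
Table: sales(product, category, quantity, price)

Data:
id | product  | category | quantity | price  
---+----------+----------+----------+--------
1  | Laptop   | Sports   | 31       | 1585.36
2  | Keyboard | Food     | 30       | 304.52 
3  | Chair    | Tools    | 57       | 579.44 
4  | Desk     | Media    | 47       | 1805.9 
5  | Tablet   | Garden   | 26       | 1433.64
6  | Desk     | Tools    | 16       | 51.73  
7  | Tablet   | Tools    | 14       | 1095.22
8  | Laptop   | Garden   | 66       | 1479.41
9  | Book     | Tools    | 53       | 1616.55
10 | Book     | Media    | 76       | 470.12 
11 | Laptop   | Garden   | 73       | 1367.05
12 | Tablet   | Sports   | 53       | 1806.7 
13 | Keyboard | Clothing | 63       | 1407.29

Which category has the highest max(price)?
SELECT category, MAX(price) as val
FROM sales
GROUP BY category
ORDER BY val DESC
LIMIT 1

Result: Sports with max(price) = 1806.70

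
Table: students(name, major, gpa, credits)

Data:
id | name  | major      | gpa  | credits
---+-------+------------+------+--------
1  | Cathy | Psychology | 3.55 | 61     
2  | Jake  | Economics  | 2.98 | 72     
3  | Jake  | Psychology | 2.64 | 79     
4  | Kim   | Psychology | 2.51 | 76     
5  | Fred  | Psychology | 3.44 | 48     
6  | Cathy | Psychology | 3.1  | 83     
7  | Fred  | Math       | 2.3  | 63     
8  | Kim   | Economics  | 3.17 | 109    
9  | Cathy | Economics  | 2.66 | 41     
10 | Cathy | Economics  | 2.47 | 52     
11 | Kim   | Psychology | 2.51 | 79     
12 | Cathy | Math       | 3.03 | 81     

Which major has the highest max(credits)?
SELECT major, MAX(credits) as val
FROM students
GROUP BY major
ORDER BY val DESC
LIMIT 1

Result: Economics with max(credits) = 109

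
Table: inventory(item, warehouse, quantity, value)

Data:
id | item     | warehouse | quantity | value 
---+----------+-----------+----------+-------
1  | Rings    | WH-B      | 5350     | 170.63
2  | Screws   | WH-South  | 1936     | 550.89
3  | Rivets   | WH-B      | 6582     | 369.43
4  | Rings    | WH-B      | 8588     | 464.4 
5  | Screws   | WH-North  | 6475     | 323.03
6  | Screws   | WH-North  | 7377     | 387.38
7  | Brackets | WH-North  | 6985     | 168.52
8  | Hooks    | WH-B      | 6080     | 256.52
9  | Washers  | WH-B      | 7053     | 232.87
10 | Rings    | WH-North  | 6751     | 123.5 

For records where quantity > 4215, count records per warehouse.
SELECT warehouse, COUNT(*)
FROM inventory
WHERE quantity > 4215
GROUP BY warehouse

Note: WHERE filters rows before grouping.

Result:
  WH-B: 5
  WH-North: 4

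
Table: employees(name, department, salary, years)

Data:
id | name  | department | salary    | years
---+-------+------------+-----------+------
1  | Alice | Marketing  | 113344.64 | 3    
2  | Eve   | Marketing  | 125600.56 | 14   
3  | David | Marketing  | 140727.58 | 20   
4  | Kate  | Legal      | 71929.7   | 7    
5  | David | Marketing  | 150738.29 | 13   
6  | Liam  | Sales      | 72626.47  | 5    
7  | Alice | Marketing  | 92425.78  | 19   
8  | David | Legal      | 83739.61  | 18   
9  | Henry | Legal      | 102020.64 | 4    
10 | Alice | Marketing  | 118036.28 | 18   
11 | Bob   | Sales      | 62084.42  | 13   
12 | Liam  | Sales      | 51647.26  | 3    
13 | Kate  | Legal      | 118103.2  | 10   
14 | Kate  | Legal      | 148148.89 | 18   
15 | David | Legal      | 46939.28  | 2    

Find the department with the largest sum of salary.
SELECT department, SUM(salary) as val
FROM employees
GROUP BY department
ORDER BY val DESC
LIMIT 1

Result: Marketing with sum(salary) = 740873.13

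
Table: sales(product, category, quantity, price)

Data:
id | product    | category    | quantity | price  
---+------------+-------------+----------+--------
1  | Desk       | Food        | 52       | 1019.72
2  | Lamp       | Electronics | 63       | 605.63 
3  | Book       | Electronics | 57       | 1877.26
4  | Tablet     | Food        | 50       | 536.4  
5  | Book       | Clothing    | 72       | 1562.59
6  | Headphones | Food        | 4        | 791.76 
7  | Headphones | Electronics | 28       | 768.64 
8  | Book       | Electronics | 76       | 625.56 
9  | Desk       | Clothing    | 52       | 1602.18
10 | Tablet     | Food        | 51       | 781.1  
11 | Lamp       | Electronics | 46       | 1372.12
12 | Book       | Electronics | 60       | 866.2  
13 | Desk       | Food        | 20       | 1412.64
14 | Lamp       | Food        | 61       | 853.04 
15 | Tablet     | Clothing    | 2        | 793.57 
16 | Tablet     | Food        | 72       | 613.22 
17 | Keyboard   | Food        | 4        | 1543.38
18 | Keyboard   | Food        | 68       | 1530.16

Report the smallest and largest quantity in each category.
SELECT category, MIN(quantity), MAX(quantity)
FROM sales
GROUP BY category

Result:
  Clothing: min=2, max=72
  Electronics: min=28, max=76
  Food: min=4, max=72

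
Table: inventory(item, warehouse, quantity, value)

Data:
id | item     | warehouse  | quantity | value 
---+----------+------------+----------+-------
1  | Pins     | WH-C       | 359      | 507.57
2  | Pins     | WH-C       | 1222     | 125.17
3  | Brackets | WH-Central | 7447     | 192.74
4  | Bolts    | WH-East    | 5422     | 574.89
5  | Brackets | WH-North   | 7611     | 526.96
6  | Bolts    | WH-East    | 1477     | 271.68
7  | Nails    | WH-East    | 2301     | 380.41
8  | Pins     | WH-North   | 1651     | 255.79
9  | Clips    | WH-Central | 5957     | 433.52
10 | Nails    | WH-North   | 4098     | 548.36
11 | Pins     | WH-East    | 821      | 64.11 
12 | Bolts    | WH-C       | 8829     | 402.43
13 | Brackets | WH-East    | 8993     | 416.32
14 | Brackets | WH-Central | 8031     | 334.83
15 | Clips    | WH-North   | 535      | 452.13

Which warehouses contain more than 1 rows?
SELECT warehouse, COUNT(*) as cnt
FROM inventory
GROUP BY warehouse
HAVING COUNT(*) > 1

Result:
  WH-C: 3
  WH-Central: 3
  WH-East: 5
  WH-North: 4

Note: HAVING filters groups after aggregation, WHERE filters rows before.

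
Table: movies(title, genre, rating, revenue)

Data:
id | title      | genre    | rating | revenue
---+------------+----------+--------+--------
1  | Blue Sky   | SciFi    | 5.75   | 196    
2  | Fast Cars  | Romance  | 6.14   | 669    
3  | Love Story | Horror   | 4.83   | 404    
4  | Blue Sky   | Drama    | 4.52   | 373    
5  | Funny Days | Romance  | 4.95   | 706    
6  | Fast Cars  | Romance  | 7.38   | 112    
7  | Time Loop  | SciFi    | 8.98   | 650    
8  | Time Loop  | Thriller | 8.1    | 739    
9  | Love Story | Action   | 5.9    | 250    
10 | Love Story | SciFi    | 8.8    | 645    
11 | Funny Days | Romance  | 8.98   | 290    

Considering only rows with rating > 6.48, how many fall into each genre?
SELECT genre, COUNT(*)
FROM movies
WHERE rating > 6.48
GROUP BY genre

Note: WHERE filters rows before grouping.

Result:
  Romance: 2
  SciFi: 2
  Thriller: 1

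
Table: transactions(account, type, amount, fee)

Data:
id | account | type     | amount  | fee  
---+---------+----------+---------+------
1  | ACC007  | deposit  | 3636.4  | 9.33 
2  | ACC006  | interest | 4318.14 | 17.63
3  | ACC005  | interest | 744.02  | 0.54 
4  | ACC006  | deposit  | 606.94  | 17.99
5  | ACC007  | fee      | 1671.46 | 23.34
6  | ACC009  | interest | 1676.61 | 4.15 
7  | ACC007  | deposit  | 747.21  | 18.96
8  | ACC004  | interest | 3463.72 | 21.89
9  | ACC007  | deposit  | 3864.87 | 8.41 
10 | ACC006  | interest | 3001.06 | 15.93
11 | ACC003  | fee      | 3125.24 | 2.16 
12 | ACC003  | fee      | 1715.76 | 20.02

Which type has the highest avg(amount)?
SELECT type, AVG(amount) as val
FROM transactions
GROUP BY type
ORDER BY val DESC
LIMIT 1

Result: interest with avg(amount) = 2640.71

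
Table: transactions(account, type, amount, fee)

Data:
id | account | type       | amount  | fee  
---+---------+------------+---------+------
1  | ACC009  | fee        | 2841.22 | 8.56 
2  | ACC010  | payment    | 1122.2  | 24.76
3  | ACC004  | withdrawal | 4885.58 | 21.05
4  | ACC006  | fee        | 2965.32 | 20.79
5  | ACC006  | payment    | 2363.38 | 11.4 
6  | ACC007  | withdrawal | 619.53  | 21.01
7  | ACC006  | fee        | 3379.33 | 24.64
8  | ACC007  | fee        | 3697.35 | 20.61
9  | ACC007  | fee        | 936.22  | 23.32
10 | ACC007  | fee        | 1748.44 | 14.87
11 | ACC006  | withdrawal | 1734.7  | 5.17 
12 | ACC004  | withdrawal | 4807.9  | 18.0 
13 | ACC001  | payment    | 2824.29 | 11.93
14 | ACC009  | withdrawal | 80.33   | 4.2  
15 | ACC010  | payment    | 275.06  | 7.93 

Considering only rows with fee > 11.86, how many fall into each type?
SELECT type, COUNT(*)
FROM transactions
WHERE fee > 11.86
GROUP BY type

Note: WHERE filters rows before grouping.

Result:
  fee: 5
  payment: 2
  withdrawal: 3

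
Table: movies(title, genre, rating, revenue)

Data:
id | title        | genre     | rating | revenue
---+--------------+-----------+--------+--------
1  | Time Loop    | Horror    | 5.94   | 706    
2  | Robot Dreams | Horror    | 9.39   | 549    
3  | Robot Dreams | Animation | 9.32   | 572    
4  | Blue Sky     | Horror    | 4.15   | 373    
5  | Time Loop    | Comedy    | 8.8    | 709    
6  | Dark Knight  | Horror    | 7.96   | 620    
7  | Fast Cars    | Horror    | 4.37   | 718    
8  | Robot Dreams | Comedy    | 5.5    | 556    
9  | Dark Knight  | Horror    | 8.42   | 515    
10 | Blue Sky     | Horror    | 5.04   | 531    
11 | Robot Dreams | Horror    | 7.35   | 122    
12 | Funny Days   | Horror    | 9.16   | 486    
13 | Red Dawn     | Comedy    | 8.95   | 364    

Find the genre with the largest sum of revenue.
SELECT genre, SUM(revenue) as val
FROM movies
GROUP BY genre
ORDER BY val DESC
LIMIT 1

Result: Horror with sum(revenue) = 4620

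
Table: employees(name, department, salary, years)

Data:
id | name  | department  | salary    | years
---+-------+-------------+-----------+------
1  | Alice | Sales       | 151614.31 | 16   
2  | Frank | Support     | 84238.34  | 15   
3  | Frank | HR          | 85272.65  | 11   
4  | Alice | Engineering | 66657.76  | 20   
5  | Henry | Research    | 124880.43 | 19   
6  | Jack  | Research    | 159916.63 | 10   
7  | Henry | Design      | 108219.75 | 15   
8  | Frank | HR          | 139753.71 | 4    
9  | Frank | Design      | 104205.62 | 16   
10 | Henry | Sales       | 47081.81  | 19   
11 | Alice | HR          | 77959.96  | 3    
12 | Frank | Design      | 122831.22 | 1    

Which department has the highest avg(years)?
SELECT department, AVG(years) as val
FROM employees
GROUP BY department
ORDER BY val DESC
LIMIT 1

Result: Engineering with avg(years) = 20.00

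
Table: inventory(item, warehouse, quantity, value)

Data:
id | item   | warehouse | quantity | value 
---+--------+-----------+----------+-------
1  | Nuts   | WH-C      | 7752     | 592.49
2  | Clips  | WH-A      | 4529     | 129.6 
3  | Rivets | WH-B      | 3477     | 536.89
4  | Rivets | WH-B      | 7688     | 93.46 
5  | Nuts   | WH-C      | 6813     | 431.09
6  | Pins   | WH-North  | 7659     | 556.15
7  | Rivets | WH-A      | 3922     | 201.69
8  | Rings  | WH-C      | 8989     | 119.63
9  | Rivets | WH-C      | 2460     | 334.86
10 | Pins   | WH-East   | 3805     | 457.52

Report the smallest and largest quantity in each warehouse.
SELECT warehouse, MIN(quantity), MAX(quantity)
FROM inventory
GROUP BY warehouse

Result:
  WH-A: min=3922, max=4529
  WH-B: min=3477, max=7688
  WH-C: min=2460, max=8989
  WH-East: min=3805, max=3805
  WH-North: min=7659, max=7659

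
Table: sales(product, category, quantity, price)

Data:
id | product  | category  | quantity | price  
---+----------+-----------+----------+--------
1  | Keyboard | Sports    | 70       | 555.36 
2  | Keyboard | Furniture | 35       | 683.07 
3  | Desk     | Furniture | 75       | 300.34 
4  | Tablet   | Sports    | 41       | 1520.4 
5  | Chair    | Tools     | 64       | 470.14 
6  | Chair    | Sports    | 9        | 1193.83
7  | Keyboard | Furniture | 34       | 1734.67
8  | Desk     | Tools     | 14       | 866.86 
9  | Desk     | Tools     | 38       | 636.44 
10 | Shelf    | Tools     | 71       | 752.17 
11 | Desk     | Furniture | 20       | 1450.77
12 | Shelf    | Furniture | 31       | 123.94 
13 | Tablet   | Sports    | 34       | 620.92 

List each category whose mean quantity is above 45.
SELECT category, AVG(quantity)
FROM sales
GROUP BY category
HAVING AVG(quantity) > 45

Result:
  Tools: avg=46.75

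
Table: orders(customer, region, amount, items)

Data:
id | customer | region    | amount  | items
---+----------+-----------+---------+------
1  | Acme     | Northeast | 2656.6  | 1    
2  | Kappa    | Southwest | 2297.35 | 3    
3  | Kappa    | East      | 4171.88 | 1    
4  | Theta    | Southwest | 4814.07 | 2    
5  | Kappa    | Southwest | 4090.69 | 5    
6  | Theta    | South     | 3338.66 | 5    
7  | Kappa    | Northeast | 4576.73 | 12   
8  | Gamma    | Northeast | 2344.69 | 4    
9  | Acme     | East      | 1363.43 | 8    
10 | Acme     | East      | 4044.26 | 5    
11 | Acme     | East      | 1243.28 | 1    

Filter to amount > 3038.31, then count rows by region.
SELECT region, COUNT(*)
FROM orders
WHERE amount > 3038.31
GROUP BY region

Note: WHERE filters rows before grouping.

Result:
  East: 2
  Northeast: 1
  South: 1
  Southwest: 2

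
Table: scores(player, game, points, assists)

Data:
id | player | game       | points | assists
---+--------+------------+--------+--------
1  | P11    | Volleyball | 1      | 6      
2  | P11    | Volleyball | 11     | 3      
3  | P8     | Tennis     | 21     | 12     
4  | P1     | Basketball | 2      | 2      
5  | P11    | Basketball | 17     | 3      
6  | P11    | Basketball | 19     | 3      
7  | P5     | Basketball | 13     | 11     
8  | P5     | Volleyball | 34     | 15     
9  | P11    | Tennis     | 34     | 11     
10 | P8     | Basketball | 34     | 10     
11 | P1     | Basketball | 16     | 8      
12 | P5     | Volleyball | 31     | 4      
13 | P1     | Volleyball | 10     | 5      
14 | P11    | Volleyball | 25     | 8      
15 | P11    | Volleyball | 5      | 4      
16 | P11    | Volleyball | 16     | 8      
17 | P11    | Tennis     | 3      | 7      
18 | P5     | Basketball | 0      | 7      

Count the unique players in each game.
SELECT game, COUNT(DISTINCT player)
FROM scores
GROUP BY game

Result:
  Basketball: 4 distinct
  Tennis: 2 distinct
  Volleyball: 3 distinct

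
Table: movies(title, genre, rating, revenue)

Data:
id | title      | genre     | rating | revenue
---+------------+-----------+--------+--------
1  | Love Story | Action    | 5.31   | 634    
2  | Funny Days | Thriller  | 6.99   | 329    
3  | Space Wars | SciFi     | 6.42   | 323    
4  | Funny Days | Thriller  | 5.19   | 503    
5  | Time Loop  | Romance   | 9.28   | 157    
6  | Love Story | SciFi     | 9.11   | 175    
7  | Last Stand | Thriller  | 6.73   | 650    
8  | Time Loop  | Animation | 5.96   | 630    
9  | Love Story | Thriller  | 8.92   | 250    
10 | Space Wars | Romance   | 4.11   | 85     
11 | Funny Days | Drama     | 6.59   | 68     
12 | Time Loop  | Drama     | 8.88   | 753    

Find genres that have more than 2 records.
SELECT genre, COUNT(*) as cnt
FROM movies
GROUP BY genre
HAVING COUNT(*) > 2

Result:
  Thriller: 4

Note: HAVING filters groups after aggregation, WHERE filters rows before.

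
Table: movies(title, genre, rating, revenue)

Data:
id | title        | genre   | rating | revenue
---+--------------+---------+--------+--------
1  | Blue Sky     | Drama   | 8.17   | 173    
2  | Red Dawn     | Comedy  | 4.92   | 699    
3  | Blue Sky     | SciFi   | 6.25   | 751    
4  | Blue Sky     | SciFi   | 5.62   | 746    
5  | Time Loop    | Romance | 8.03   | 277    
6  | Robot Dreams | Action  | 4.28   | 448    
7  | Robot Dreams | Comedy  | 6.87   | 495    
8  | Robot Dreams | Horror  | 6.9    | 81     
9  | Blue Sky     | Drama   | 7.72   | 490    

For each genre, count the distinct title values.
SELECT genre, COUNT(DISTINCT title)
FROM movies
GROUP BY genre

Result:
  Action: 1 distinct
  Comedy: 2 distinct
  Drama: 1 distinct
  Horror: 1 distinct
  Romance: 1 distinct
  SciFi: 1 distinct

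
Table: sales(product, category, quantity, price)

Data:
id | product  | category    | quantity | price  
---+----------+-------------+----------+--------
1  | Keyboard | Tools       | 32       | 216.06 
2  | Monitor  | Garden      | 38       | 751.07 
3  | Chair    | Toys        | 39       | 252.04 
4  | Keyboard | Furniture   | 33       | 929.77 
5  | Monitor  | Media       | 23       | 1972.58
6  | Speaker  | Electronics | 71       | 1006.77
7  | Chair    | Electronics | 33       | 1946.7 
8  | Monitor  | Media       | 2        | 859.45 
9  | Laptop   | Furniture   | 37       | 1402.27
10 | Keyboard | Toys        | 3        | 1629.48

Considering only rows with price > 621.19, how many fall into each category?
SELECT category, COUNT(*)
FROM sales
WHERE price > 621.19
GROUP BY category

Note: WHERE filters rows before grouping.

Result:
  Electronics: 2
  Furniture: 2
  Garden: 1
  Media: 2
  Toys: 1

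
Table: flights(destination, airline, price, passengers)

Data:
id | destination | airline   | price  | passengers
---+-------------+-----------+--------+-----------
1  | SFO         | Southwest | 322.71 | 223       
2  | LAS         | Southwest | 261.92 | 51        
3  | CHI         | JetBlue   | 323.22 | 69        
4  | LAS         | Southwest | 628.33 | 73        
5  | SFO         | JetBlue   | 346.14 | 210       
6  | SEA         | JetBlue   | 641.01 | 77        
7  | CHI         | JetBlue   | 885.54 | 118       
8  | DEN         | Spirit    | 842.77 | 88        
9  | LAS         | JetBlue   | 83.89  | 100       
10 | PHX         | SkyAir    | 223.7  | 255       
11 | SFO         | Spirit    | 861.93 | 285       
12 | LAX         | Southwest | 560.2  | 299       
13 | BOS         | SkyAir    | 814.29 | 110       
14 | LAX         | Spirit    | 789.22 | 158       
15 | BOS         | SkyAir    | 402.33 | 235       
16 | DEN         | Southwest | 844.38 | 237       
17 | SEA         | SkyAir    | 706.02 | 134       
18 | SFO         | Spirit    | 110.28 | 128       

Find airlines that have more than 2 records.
SELECT airline, COUNT(*) as cnt
FROM flights
GROUP BY airline
HAVING COUNT(*) > 2

Result:
  JetBlue: 5
  SkyAir: 4
  Southwest: 5
  Spirit: 4

Note: HAVING filters groups after aggregation, WHERE filters rows before.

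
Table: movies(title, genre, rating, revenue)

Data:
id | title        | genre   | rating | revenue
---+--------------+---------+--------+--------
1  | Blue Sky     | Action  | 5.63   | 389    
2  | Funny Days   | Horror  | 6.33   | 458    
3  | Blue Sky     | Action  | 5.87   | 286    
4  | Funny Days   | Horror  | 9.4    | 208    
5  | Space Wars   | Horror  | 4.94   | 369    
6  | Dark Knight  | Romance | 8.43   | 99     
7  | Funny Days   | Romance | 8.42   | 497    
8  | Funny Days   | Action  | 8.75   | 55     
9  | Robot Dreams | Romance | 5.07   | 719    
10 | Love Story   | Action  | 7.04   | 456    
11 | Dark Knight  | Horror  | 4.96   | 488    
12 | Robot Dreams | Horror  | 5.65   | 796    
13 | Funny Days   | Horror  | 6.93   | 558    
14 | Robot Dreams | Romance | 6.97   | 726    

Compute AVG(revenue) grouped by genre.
SELECT genre, AVG(revenue) as result
FROM movies
GROUP BY genre

Result:
  Action: 296.50
  Horror: 479.50
  Romance: 510.25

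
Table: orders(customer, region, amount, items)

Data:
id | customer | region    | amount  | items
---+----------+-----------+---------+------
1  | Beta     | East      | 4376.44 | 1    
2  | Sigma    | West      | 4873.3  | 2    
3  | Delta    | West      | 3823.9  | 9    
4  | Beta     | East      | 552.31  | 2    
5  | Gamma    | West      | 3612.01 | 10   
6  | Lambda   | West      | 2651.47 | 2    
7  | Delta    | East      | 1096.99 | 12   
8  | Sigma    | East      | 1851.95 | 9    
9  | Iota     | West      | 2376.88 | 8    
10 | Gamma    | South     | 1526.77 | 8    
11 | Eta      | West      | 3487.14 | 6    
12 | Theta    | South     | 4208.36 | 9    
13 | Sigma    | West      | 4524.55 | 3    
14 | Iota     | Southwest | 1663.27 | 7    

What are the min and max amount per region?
SELECT region, MIN(amount), MAX(amount)
FROM orders
GROUP BY region

Result:
  East: min=552.31, max=4376.44
  South: min=1526.77, max=4208.36
  Southwest: min=1663.27, max=1663.27
  West: min=2376.88, max=4873.30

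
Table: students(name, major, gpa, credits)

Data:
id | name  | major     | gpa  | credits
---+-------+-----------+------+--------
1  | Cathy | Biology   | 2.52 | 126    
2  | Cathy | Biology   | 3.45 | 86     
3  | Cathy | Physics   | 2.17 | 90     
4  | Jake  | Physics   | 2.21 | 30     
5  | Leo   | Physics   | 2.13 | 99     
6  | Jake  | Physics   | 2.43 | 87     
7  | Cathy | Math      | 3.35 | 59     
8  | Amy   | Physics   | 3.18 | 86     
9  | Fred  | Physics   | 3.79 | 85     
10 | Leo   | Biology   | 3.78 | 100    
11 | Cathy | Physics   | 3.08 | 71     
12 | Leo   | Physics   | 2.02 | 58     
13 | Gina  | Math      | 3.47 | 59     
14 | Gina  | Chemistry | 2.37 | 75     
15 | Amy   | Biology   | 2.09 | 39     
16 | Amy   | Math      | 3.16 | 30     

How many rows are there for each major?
SELECT major, COUNT(*) as count
FROM students
GROUP BY major

Result:
  Biology: 4
  Chemistry: 1
  Math: 3
  Physics: 8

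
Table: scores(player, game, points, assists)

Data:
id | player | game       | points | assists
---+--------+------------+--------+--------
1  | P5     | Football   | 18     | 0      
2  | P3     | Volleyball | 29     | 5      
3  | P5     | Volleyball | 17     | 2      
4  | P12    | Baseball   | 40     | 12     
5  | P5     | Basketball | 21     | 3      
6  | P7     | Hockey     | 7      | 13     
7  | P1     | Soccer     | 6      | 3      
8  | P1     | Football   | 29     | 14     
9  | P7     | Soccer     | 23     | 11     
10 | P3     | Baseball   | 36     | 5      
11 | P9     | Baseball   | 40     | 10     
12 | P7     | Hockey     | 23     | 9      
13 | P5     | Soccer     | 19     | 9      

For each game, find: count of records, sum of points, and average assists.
SELECT game,
       COUNT(*) as cnt,
       SUM(points) as total_points,
       AVG(assists) as avg_assists
FROM scores
GROUP BY game

Result:
  Baseball: 3 records, 116 total points, 9.00 avg assists
  Basketball: 1 records, 21 total points, 3.00 avg assists
  Football: 2 records, 47 total points, 7.00 avg assists
  Hockey: 2 records, 30 total points, 11.00 avg assists
  Soccer: 3 records, 48 total points, 7.67 avg assists
  Volleyball: 2 records, 46 total points, 3.50 avg assists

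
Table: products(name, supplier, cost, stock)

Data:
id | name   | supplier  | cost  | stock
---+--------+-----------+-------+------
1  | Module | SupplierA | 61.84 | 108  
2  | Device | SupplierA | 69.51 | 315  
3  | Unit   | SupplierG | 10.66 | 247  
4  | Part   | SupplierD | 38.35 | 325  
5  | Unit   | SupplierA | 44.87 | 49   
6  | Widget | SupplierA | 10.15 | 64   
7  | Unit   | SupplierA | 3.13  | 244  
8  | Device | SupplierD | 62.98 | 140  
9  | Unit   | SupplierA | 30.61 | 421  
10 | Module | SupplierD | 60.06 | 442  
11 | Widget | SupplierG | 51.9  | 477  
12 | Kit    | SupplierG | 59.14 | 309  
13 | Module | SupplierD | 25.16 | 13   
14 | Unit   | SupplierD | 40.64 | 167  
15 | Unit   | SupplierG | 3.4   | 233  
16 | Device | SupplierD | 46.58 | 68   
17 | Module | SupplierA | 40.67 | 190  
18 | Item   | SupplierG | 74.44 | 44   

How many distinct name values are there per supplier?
SELECT supplier, COUNT(DISTINCT name)
FROM products
GROUP BY supplier

Result:
  SupplierA: 4 distinct
  SupplierD: 4 distinct
  SupplierG: 4 distinct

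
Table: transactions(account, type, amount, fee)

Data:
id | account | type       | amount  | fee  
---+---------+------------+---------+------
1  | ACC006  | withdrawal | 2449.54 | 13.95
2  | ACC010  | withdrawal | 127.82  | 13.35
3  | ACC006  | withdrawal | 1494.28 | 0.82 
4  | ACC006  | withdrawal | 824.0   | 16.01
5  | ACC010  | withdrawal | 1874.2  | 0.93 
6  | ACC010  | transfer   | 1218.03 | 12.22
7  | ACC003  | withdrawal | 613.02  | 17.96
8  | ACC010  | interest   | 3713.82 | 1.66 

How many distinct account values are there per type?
SELECT type, COUNT(DISTINCT account)
FROM transactions
GROUP BY type

Result:
  interest: 1 distinct
  transfer: 1 distinct
  withdrawal: 3 distinct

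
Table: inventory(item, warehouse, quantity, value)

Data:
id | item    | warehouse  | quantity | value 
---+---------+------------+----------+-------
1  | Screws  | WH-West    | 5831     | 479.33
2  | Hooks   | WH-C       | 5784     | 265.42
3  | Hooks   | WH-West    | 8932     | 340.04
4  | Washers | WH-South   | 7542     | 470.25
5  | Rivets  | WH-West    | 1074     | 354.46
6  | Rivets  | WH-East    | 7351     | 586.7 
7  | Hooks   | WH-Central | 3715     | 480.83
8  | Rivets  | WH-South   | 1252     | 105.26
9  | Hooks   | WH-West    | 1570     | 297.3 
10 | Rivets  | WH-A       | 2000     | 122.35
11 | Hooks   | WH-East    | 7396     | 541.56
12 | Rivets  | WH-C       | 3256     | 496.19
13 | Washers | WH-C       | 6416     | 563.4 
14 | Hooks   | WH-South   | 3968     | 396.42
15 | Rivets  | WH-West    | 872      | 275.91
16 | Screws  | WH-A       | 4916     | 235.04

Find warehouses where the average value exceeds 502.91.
SELECT warehouse, AVG(value)
FROM inventory
GROUP BY warehouse
HAVING AVG(value) > 502.91

Result:
  WH-East: avg=564.13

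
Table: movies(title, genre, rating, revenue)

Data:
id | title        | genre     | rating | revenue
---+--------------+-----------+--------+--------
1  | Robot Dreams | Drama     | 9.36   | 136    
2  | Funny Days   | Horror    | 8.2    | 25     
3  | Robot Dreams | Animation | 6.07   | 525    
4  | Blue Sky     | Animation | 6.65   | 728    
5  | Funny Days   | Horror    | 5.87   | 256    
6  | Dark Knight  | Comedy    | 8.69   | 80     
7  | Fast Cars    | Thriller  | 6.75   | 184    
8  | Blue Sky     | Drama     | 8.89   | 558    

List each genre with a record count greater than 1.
SELECT genre, COUNT(*) as cnt
FROM movies
GROUP BY genre
HAVING COUNT(*) > 1

Result:
  Animation: 2
  Drama: 2
  Horror: 2

Note: HAVING filters groups after aggregation, WHERE filters rows before.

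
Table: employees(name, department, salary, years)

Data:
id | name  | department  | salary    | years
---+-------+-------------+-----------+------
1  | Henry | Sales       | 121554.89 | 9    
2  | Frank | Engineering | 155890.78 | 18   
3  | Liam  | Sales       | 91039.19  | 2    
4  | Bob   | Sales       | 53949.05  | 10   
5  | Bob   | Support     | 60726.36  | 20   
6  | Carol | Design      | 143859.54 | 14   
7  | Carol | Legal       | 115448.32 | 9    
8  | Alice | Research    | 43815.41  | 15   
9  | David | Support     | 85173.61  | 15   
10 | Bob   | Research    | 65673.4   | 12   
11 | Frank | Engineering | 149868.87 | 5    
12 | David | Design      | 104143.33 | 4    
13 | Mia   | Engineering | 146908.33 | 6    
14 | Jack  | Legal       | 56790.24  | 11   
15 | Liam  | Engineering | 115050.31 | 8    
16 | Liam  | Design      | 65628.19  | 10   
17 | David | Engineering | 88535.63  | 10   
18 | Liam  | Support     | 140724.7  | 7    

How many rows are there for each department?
SELECT department, COUNT(*) as count
FROM employees
GROUP BY department

Result:
  Design: 3
  Engineering: 5
  Legal: 2
  Research: 2
  Sales: 3
  Support: 3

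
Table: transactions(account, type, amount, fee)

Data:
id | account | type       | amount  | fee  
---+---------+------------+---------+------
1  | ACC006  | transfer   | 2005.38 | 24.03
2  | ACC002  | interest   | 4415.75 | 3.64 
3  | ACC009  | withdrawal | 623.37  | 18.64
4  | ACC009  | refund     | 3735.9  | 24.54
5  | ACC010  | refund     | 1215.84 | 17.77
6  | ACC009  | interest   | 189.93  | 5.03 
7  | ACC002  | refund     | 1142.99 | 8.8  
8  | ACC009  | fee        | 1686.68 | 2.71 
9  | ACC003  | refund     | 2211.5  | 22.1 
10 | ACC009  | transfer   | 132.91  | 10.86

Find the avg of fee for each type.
SELECT type, AVG(fee) as result
FROM transactions
GROUP BY type

Result:
  fee: 2.71
  interest: 4.34
  refund: 18.30
  transfer: 17.45
  withdrawal: 18.64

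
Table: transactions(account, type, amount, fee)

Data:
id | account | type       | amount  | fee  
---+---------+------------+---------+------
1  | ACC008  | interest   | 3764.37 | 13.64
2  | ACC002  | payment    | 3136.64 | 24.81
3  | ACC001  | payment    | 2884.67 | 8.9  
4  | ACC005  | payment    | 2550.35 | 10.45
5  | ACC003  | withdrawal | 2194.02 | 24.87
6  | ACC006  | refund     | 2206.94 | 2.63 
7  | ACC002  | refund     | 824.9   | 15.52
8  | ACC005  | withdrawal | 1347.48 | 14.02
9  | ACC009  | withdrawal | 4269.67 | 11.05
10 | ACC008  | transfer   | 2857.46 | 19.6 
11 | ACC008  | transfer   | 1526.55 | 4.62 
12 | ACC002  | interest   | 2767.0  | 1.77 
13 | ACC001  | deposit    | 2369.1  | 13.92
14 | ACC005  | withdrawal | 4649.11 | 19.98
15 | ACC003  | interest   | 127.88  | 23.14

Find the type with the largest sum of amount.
SELECT type, SUM(amount) as val
FROM transactions
GROUP BY type
ORDER BY val DESC
LIMIT 1

Result: withdrawal with sum(amount) = 12460.28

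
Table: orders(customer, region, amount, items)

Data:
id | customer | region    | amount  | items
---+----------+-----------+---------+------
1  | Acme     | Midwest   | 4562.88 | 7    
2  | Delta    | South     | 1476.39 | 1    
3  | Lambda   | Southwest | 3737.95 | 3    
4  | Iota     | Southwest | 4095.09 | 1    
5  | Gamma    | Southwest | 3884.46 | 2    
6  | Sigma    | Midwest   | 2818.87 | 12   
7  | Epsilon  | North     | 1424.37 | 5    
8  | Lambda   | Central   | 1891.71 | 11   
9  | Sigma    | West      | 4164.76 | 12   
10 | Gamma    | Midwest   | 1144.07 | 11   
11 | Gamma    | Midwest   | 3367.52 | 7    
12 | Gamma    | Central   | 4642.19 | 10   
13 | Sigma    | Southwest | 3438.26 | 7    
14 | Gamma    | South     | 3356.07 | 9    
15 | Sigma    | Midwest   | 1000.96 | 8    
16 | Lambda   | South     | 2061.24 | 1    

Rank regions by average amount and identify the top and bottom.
SELECT region, AVG(amount)
FROM orders
GROUP BY region
ORDER BY AVG(amount)

All groups:
  North: 1424.37
  South: 2297.90
  Midwest: 2578.86
  Central: 3266.95
  Southwest: 3788.94
  West: 4164.76

Highest: West (4164.76)
Lowest: North (1424.37)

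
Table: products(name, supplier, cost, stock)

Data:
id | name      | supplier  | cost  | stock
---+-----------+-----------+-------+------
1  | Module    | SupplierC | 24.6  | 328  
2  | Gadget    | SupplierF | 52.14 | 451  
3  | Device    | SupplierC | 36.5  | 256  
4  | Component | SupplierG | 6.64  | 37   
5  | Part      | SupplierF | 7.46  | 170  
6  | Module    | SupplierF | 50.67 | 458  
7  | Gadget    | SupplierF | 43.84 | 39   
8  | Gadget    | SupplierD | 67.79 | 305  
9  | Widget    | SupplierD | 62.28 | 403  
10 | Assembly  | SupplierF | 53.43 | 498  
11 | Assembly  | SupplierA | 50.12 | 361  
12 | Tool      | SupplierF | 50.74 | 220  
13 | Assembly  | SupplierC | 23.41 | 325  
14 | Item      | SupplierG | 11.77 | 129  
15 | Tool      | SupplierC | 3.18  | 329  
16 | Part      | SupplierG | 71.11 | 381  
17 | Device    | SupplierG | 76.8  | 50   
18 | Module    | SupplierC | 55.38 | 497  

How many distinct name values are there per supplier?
SELECT supplier, COUNT(DISTINCT name)
FROM products
GROUP BY supplier

Result:
  SupplierA: 1 distinct
  SupplierC: 4 distinct
  SupplierD: 2 distinct
  SupplierF: 5 distinct
  SupplierG: 4 distinct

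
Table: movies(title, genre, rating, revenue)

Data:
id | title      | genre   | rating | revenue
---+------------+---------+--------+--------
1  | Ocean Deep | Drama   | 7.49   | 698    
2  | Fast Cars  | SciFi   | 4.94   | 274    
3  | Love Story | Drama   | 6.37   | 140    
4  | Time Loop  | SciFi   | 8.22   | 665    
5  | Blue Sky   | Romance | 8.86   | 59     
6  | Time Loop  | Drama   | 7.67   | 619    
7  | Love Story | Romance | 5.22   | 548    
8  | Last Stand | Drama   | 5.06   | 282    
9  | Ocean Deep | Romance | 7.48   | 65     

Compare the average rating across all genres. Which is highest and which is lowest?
SELECT genre, AVG(rating)
FROM movies
GROUP BY genre
ORDER BY AVG(rating)

All groups:
  SciFi: 6.58
  Drama: 6.65
  Romance: 7.19

Highest: Romance (7.19)
Lowest: SciFi (6.58)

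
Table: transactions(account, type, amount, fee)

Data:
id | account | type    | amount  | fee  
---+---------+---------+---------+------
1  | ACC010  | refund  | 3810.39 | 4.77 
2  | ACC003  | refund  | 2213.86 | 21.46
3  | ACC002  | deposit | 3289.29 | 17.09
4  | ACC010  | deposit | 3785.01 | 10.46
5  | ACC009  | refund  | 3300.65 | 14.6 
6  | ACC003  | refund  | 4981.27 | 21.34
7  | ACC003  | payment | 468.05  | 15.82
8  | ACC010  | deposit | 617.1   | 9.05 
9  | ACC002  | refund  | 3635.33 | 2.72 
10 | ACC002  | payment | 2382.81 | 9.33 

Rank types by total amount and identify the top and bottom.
SELECT type, SUM(amount)
FROM transactions
GROUP BY type
ORDER BY SUM(amount)

All groups:
  payment: 2850.86
  deposit: 7691.40
  refund: 17941.50

Highest: refund (17941.50)
Lowest: payment (2850.86)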